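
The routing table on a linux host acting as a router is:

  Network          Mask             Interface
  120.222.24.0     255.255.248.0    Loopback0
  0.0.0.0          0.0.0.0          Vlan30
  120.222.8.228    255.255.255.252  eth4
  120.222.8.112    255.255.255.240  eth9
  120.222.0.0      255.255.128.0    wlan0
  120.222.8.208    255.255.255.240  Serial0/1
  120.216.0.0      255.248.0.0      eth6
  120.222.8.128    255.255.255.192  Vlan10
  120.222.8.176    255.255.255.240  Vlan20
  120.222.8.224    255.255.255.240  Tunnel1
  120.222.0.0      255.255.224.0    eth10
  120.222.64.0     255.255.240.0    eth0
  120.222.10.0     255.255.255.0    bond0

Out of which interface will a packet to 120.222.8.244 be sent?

eth10

Routes whose prefix contains 120.222.8.244:
  0.0.0.0/0 (default, matches everything) -> Vlan30
  120.216.0.0/13 (120.216.0.0 - 120.223.255.255) -> eth6
  120.222.0.0/17 (120.222.0.0 - 120.222.127.255) -> wlan0
  120.222.0.0/19 (120.222.0.0 - 120.222.31.255) -> eth10
More-specific entries that do NOT match:
  120.222.8.228/30 (120.222.8.228 - 120.222.8.231) does not contain 120.222.8.244
  120.222.8.112/28 (120.222.8.112 - 120.222.8.127) does not contain 120.222.8.244
  120.222.8.208/28 (120.222.8.208 - 120.222.8.223) does not contain 120.222.8.244
  120.222.8.176/28 (120.222.8.176 - 120.222.8.191) does not contain 120.222.8.244
  120.222.8.224/28 (120.222.8.224 - 120.222.8.239) does not contain 120.222.8.244
  120.222.8.128/26 (120.222.8.128 - 120.222.8.191) does not contain 120.222.8.244
  120.222.10.0/24 (120.222.10.0 - 120.222.10.255) does not contain 120.222.8.244
  120.222.24.0/21 (120.222.24.0 - 120.222.31.255) does not contain 120.222.8.244
  120.222.64.0/20 (120.222.64.0 - 120.222.79.255) does not contain 120.222.8.244
Longest matching prefix is /19 -> interface eth10.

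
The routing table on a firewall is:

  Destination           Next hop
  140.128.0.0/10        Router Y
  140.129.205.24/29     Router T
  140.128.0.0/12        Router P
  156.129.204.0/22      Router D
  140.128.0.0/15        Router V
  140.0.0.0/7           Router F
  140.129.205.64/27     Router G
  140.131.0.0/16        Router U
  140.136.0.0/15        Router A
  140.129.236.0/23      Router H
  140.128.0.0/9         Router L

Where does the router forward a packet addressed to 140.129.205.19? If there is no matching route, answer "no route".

Routes whose prefix contains 140.129.205.19:
  140.0.0.0/7 (140.0.0.0 - 141.255.255.255) -> Router F
  140.128.0.0/9 (140.128.0.0 - 140.255.255.255) -> Router L
  140.128.0.0/10 (140.128.0.0 - 140.191.255.255) -> Router Y
  140.128.0.0/12 (140.128.0.0 - 140.143.255.255) -> Router P
  140.128.0.0/15 (140.128.0.0 - 140.129.255.255) -> Router V
More-specific entries that do NOT match:
  140.129.205.24/29 (140.129.205.24 - 140.129.205.31) does not contain 140.129.205.19
  140.129.205.64/27 (140.129.205.64 - 140.129.205.95) does not contain 140.129.205.19
  140.129.236.0/23 (140.129.236.0 - 140.129.237.255) does not contain 140.129.205.19
  156.129.204.0/22 (156.129.204.0 - 156.129.207.255) does not contain 140.129.205.19
  140.131.0.0/16 (140.131.0.0 - 140.131.255.255) does not contain 140.129.205.19
Longest matching prefix is /15 -> next hop Router V.

Router V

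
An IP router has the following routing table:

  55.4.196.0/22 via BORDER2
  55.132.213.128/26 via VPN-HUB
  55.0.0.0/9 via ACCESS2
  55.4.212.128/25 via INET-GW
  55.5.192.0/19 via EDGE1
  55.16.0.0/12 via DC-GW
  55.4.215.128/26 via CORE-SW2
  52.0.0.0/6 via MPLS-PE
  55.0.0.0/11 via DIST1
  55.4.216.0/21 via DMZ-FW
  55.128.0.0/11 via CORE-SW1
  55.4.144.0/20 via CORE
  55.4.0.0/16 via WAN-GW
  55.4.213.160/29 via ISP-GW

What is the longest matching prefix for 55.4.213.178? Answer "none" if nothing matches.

Entries matching 55.4.213.178:
  52.0.0.0/6 (52.0.0.0 - 55.255.255.255)
  55.0.0.0/9 (55.0.0.0 - 55.127.255.255)
  55.0.0.0/11 (55.0.0.0 - 55.31.255.255)
  55.4.0.0/16 (55.4.0.0 - 55.4.255.255)
Most specific is 55.4.0.0/16.

55.4.0.0/16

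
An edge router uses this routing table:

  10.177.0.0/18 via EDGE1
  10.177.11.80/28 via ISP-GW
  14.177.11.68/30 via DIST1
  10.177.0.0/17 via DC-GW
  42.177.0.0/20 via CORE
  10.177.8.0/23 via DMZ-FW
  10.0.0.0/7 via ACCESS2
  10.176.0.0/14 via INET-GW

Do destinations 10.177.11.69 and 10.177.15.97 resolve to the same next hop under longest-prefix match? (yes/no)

10.177.11.69: longest match 10.177.0.0/18 -> EDGE1
10.177.15.97: longest match 10.177.0.0/18 -> EDGE1

yes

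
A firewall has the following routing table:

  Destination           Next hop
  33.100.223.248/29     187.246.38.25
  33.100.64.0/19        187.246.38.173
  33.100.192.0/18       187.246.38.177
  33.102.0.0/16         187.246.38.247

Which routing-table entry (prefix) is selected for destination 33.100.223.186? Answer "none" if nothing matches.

Entries matching 33.100.223.186:
  33.100.192.0/18 (33.100.192.0 - 33.100.255.255)
Most specific is 33.100.192.0/18.

33.100.192.0/18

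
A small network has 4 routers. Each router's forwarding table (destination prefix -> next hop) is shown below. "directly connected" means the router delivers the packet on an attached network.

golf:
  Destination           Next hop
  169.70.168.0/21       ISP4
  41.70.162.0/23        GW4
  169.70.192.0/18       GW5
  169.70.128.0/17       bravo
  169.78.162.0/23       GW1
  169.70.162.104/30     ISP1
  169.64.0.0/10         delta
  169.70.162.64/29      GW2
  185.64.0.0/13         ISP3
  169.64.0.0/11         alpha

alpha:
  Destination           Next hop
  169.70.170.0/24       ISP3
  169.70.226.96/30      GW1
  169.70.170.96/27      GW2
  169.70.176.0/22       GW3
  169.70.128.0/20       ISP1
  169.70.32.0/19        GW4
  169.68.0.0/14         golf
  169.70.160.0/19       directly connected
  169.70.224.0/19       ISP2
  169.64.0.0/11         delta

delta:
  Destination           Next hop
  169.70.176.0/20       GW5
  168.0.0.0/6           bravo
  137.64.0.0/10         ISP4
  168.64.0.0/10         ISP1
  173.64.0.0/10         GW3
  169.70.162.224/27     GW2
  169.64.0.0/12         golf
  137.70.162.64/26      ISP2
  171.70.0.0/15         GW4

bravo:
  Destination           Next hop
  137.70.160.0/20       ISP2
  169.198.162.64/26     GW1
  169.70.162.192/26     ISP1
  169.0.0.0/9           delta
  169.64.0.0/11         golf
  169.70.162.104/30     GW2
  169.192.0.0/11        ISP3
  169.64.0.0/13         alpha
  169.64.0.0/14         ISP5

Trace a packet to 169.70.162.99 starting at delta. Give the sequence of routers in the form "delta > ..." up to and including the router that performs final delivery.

At delta: longest match for 169.70.162.99 is 169.64.0.0/12 -> golf
At golf: longest match for 169.70.162.99 is 169.70.128.0/17 -> bravo
At bravo: longest match for 169.70.162.99 is 169.64.0.0/13 -> alpha
At alpha: longest match for 169.70.162.99 is 169.70.160.0/19 -> directly connected

delta > golf > bravo > alpha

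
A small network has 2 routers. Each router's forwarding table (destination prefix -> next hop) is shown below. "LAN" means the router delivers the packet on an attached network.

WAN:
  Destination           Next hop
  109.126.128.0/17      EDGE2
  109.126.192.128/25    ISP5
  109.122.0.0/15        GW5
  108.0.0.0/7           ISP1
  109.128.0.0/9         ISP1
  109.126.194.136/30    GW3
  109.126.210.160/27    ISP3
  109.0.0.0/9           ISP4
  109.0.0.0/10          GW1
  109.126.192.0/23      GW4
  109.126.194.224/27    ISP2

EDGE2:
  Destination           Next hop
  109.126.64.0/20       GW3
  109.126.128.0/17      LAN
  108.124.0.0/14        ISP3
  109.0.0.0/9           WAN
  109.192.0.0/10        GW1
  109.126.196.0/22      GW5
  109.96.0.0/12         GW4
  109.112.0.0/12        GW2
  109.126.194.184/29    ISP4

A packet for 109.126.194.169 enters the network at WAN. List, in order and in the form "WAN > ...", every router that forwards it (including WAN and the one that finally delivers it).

WAN > EDGE2

At WAN: longest match for 109.126.194.169 is 109.126.128.0/17 -> EDGE2
At EDGE2: longest match for 109.126.194.169 is 109.126.128.0/17 -> LAN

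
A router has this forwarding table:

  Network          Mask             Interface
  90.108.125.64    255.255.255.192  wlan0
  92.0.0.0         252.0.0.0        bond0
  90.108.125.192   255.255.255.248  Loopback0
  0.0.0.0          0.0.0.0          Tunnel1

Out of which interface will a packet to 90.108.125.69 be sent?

Routes whose prefix contains 90.108.125.69:
  0.0.0.0/0 (default, matches everything) -> Tunnel1
  90.108.125.64/26 (90.108.125.64 - 90.108.125.127) -> wlan0
More-specific entries that do NOT match:
  90.108.125.192/29 (90.108.125.192 - 90.108.125.199) does not contain 90.108.125.69
Longest matching prefix is /26 -> interface wlan0.

wlan0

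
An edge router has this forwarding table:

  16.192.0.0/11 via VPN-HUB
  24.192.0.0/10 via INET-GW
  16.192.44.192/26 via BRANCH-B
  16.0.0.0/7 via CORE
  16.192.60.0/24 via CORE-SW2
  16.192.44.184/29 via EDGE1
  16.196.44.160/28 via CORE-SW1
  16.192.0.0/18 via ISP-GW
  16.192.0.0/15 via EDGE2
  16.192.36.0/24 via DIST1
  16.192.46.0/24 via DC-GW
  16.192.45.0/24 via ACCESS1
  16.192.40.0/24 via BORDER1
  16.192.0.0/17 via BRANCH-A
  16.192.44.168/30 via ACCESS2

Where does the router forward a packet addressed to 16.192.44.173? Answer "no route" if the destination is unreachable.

ISP-GW

Routes whose prefix contains 16.192.44.173:
  16.0.0.0/7 (16.0.0.0 - 17.255.255.255) -> CORE
  16.192.0.0/11 (16.192.0.0 - 16.223.255.255) -> VPN-HUB
  16.192.0.0/15 (16.192.0.0 - 16.193.255.255) -> EDGE2
  16.192.0.0/17 (16.192.0.0 - 16.192.127.255) -> BRANCH-A
  16.192.0.0/18 (16.192.0.0 - 16.192.63.255) -> ISP-GW
More-specific entries that do NOT match:
  16.192.44.168/30 (16.192.44.168 - 16.192.44.171) does not contain 16.192.44.173
  16.192.44.184/29 (16.192.44.184 - 16.192.44.191) does not contain 16.192.44.173
  16.196.44.160/28 (16.196.44.160 - 16.196.44.175) does not contain 16.192.44.173
  16.192.44.192/26 (16.192.44.192 - 16.192.44.255) does not contain 16.192.44.173
  16.192.60.0/24 (16.192.60.0 - 16.192.60.255) does not contain 16.192.44.173
  16.192.36.0/24 (16.192.36.0 - 16.192.36.255) does not contain 16.192.44.173
  16.192.46.0/24 (16.192.46.0 - 16.192.46.255) does not contain 16.192.44.173
  16.192.45.0/24 (16.192.45.0 - 16.192.45.255) does not contain 16.192.44.173
  16.192.40.0/24 (16.192.40.0 - 16.192.40.255) does not contain 16.192.44.173
Longest matching prefix is /18 -> next hop ISP-GW.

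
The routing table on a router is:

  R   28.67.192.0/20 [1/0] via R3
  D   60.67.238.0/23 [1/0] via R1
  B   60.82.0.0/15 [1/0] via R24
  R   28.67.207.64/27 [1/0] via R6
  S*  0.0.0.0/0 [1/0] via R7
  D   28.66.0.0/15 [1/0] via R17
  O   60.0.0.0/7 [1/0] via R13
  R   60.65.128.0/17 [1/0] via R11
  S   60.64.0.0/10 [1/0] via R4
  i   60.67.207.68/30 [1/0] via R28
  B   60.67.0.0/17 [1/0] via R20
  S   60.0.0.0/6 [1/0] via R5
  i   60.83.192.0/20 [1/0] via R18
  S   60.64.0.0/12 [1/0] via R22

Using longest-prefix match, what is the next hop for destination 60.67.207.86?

R22

Routes whose prefix contains 60.67.207.86:
  0.0.0.0/0 (default, matches everything) -> R7
  60.0.0.0/6 (60.0.0.0 - 63.255.255.255) -> R5
  60.0.0.0/7 (60.0.0.0 - 61.255.255.255) -> R13
  60.64.0.0/10 (60.64.0.0 - 60.127.255.255) -> R4
  60.64.0.0/12 (60.64.0.0 - 60.79.255.255) -> R22
More-specific entries that do NOT match:
  60.67.207.68/30 (60.67.207.68 - 60.67.207.71) does not contain 60.67.207.86
  28.67.207.64/27 (28.67.207.64 - 28.67.207.95) does not contain 60.67.207.86
  60.67.238.0/23 (60.67.238.0 - 60.67.239.255) does not contain 60.67.207.86
  28.67.192.0/20 (28.67.192.0 - 28.67.207.255) does not contain 60.67.207.86
  60.83.192.0/20 (60.83.192.0 - 60.83.207.255) does not contain 60.67.207.86
  60.65.128.0/17 (60.65.128.0 - 60.65.255.255) does not contain 60.67.207.86
  60.67.0.0/17 (60.67.0.0 - 60.67.127.255) does not contain 60.67.207.86
  60.82.0.0/15 (60.82.0.0 - 60.83.255.255) does not contain 60.67.207.86
  28.66.0.0/15 (28.66.0.0 - 28.67.255.255) does not contain 60.67.207.86
Longest matching prefix is /12 -> next hop R22.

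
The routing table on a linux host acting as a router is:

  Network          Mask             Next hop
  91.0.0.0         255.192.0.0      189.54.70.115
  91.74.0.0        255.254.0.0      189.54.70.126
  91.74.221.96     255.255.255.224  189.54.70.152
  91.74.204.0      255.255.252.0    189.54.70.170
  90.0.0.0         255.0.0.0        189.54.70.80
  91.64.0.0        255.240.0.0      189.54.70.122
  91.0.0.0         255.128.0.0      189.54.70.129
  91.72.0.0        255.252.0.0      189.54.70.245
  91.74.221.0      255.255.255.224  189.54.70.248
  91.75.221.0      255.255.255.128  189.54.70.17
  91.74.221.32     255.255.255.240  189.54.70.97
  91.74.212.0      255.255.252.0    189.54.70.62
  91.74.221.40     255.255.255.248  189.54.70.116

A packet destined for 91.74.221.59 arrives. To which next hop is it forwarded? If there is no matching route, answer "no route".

189.54.70.126

Routes whose prefix contains 91.74.221.59:
  91.0.0.0/9 (91.0.0.0 - 91.127.255.255) -> 189.54.70.129
  91.64.0.0/12 (91.64.0.0 - 91.79.255.255) -> 189.54.70.122
  91.72.0.0/14 (91.72.0.0 - 91.75.255.255) -> 189.54.70.245
  91.74.0.0/15 (91.74.0.0 - 91.75.255.255) -> 189.54.70.126
More-specific entries that do NOT match:
  91.74.221.40/29 (91.74.221.40 - 91.74.221.47) does not contain 91.74.221.59
  91.74.221.32/28 (91.74.221.32 - 91.74.221.47) does not contain 91.74.221.59
  91.74.221.96/27 (91.74.221.96 - 91.74.221.127) does not contain 91.74.221.59
  91.74.221.0/27 (91.74.221.0 - 91.74.221.31) does not contain 91.74.221.59
  91.75.221.0/25 (91.75.221.0 - 91.75.221.127) does not contain 91.74.221.59
  91.74.204.0/22 (91.74.204.0 - 91.74.207.255) does not contain 91.74.221.59
  91.74.212.0/22 (91.74.212.0 - 91.74.215.255) does not contain 91.74.221.59
Longest matching prefix is /15 -> next hop 189.54.70.126.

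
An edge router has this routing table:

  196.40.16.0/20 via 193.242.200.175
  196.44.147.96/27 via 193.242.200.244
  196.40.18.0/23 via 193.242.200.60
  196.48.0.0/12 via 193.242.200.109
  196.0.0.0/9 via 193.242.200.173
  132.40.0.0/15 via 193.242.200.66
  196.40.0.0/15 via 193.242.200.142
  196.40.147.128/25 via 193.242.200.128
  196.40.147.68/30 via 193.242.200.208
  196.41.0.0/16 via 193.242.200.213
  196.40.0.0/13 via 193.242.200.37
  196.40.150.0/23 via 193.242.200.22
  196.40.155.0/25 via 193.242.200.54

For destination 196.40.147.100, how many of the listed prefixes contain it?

3

Prefixes containing 196.40.147.100:
  196.0.0.0/9 (196.0.0.0 - 196.127.255.255)
  196.40.0.0/13 (196.40.0.0 - 196.47.255.255)
  196.40.0.0/15 (196.40.0.0 - 196.41.255.255)
Total matching entries: 3.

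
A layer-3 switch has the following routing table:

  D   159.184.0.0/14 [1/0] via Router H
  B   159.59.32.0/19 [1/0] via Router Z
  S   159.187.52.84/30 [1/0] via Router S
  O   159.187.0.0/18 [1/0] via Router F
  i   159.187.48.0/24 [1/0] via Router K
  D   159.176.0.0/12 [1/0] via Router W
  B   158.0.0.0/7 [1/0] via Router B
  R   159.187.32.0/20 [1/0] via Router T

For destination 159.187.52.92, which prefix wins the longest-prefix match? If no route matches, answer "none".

Entries matching 159.187.52.92:
  158.0.0.0/7 (158.0.0.0 - 159.255.255.255)
  159.176.0.0/12 (159.176.0.0 - 159.191.255.255)
  159.184.0.0/14 (159.184.0.0 - 159.187.255.255)
  159.187.0.0/18 (159.187.0.0 - 159.187.63.255)
Most specific is 159.187.0.0/18.

159.187.0.0/18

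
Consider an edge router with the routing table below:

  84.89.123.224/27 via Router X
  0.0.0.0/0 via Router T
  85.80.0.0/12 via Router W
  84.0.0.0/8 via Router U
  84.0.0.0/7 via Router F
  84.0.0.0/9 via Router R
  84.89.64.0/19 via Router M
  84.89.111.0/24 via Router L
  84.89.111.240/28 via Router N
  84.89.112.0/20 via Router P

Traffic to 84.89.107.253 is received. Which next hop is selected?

Router R

Routes whose prefix contains 84.89.107.253:
  0.0.0.0/0 (default, matches everything) -> Router T
  84.0.0.0/7 (84.0.0.0 - 85.255.255.255) -> Router F
  84.0.0.0/8 (84.0.0.0 - 84.255.255.255) -> Router U
  84.0.0.0/9 (84.0.0.0 - 84.127.255.255) -> Router R
More-specific entries that do NOT match:
  84.89.111.240/28 (84.89.111.240 - 84.89.111.255) does not contain 84.89.107.253
  84.89.123.224/27 (84.89.123.224 - 84.89.123.255) does not contain 84.89.107.253
  84.89.111.0/24 (84.89.111.0 - 84.89.111.255) does not contain 84.89.107.253
  84.89.112.0/20 (84.89.112.0 - 84.89.127.255) does not contain 84.89.107.253
  84.89.64.0/19 (84.89.64.0 - 84.89.95.255) does not contain 84.89.107.253
  85.80.0.0/12 (85.80.0.0 - 85.95.255.255) does not contain 84.89.107.253
Longest matching prefix is /9 -> next hop Router R.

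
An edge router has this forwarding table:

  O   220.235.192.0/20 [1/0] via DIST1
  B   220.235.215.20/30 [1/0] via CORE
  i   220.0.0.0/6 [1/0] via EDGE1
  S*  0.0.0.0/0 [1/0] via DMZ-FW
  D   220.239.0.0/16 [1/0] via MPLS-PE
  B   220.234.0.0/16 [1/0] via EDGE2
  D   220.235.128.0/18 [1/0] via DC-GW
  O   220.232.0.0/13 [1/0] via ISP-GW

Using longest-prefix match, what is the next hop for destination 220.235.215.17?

Routes whose prefix contains 220.235.215.17:
  0.0.0.0/0 (default, matches everything) -> DMZ-FW
  220.0.0.0/6 (220.0.0.0 - 223.255.255.255) -> EDGE1
  220.232.0.0/13 (220.232.0.0 - 220.239.255.255) -> ISP-GW
More-specific entries that do NOT match:
  220.235.215.20/30 (220.235.215.20 - 220.235.215.23) does not contain 220.235.215.17
  220.235.192.0/20 (220.235.192.0 - 220.235.207.255) does not contain 220.235.215.17
  220.235.128.0/18 (220.235.128.0 - 220.235.191.255) does not contain 220.235.215.17
  220.239.0.0/16 (220.239.0.0 - 220.239.255.255) does not contain 220.235.215.17
  220.234.0.0/16 (220.234.0.0 - 220.234.255.255) does not contain 220.235.215.17
Longest matching prefix is /13 -> next hop ISP-GW.

ISP-GW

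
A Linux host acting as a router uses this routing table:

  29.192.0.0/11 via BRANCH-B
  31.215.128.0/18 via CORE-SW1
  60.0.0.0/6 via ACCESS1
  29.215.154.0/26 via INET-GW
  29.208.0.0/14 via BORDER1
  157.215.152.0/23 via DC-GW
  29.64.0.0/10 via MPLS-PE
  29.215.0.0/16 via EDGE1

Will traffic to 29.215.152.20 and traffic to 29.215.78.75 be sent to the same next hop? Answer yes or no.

29.215.152.20: longest match 29.215.0.0/16 -> EDGE1
29.215.78.75: longest match 29.215.0.0/16 -> EDGE1

yes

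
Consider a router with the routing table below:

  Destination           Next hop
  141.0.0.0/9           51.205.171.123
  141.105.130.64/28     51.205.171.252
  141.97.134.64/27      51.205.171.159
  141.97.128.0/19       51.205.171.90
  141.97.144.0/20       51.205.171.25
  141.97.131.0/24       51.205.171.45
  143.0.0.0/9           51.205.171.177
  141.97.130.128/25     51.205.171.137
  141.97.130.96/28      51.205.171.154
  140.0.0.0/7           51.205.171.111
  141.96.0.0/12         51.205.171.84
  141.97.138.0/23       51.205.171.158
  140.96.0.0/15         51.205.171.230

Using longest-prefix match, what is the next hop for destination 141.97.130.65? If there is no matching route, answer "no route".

Routes whose prefix contains 141.97.130.65:
  140.0.0.0/7 (140.0.0.0 - 141.255.255.255) -> 51.205.171.111
  141.0.0.0/9 (141.0.0.0 - 141.127.255.255) -> 51.205.171.123
  141.96.0.0/12 (141.96.0.0 - 141.111.255.255) -> 51.205.171.84
  141.97.128.0/19 (141.97.128.0 - 141.97.159.255) -> 51.205.171.90
More-specific entries that do NOT match:
  141.105.130.64/28 (141.105.130.64 - 141.105.130.79) does not contain 141.97.130.65
  141.97.130.96/28 (141.97.130.96 - 141.97.130.111) does not contain 141.97.130.65
  141.97.134.64/27 (141.97.134.64 - 141.97.134.95) does not contain 141.97.130.65
  141.97.130.128/25 (141.97.130.128 - 141.97.130.255) does not contain 141.97.130.65
  141.97.131.0/24 (141.97.131.0 - 141.97.131.255) does not contain 141.97.130.65
  141.97.138.0/23 (141.97.138.0 - 141.97.139.255) does not contain 141.97.130.65
  141.97.144.0/20 (141.97.144.0 - 141.97.159.255) does not contain 141.97.130.65
Longest matching prefix is /19 -> next hop 51.205.171.90.

51.205.171.90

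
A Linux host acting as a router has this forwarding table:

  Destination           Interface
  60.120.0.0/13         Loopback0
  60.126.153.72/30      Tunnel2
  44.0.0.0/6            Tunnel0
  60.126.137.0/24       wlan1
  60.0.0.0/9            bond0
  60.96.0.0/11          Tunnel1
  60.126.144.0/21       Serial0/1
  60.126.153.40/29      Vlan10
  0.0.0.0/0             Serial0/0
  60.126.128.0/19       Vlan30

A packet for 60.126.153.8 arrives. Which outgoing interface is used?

Vlan30

Routes whose prefix contains 60.126.153.8:
  0.0.0.0/0 (default, matches everything) -> Serial0/0
  60.0.0.0/9 (60.0.0.0 - 60.127.255.255) -> bond0
  60.96.0.0/11 (60.96.0.0 - 60.127.255.255) -> Tunnel1
  60.120.0.0/13 (60.120.0.0 - 60.127.255.255) -> Loopback0
  60.126.128.0/19 (60.126.128.0 - 60.126.159.255) -> Vlan30
More-specific entries that do NOT match:
  60.126.153.72/30 (60.126.153.72 - 60.126.153.75) does not contain 60.126.153.8
  60.126.153.40/29 (60.126.153.40 - 60.126.153.47) does not contain 60.126.153.8
  60.126.137.0/24 (60.126.137.0 - 60.126.137.255) does not contain 60.126.153.8
  60.126.144.0/21 (60.126.144.0 - 60.126.151.255) does not contain 60.126.153.8
Longest matching prefix is /19 -> interface Vlan30.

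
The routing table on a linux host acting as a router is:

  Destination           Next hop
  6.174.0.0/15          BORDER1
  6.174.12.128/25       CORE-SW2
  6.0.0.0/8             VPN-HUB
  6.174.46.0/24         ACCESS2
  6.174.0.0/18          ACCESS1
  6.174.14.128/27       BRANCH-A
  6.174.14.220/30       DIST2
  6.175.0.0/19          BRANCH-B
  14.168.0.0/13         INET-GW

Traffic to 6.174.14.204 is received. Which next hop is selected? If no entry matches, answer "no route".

ACCESS1

Routes whose prefix contains 6.174.14.204:
  6.0.0.0/8 (6.0.0.0 - 6.255.255.255) -> VPN-HUB
  6.174.0.0/15 (6.174.0.0 - 6.175.255.255) -> BORDER1
  6.174.0.0/18 (6.174.0.0 - 6.174.63.255) -> ACCESS1
More-specific entries that do NOT match:
  6.174.14.220/30 (6.174.14.220 - 6.174.14.223) does not contain 6.174.14.204
  6.174.14.128/27 (6.174.14.128 - 6.174.14.159) does not contain 6.174.14.204
  6.174.12.128/25 (6.174.12.128 - 6.174.12.255) does not contain 6.174.14.204
  6.174.46.0/24 (6.174.46.0 - 6.174.46.255) does not contain 6.174.14.204
  6.175.0.0/19 (6.175.0.0 - 6.175.31.255) does not contain 6.174.14.204
Longest matching prefix is /18 -> next hop ACCESS1.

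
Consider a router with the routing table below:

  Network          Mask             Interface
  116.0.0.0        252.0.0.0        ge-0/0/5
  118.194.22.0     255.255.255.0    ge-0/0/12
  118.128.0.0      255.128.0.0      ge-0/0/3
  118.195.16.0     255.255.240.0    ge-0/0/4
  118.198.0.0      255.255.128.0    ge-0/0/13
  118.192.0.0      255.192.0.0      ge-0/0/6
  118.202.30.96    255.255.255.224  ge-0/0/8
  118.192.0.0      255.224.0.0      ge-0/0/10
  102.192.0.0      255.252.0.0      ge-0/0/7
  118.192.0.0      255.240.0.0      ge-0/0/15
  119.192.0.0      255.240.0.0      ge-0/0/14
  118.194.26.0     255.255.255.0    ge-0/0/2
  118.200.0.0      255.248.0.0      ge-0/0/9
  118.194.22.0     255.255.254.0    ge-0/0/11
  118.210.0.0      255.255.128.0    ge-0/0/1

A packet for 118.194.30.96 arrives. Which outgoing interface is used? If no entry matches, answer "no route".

Routes whose prefix contains 118.194.30.96:
  116.0.0.0/6 (116.0.0.0 - 119.255.255.255) -> ge-0/0/5
  118.128.0.0/9 (118.128.0.0 - 118.255.255.255) -> ge-0/0/3
  118.192.0.0/10 (118.192.0.0 - 118.255.255.255) -> ge-0/0/6
  118.192.0.0/11 (118.192.0.0 - 118.223.255.255) -> ge-0/0/10
  118.192.0.0/12 (118.192.0.0 - 118.207.255.255) -> ge-0/0/15
More-specific entries that do NOT match:
  118.202.30.96/27 (118.202.30.96 - 118.202.30.127) does not contain 118.194.30.96
  118.194.22.0/24 (118.194.22.0 - 118.194.22.255) does not contain 118.194.30.96
  118.194.26.0/24 (118.194.26.0 - 118.194.26.255) does not contain 118.194.30.96
  118.194.22.0/23 (118.194.22.0 - 118.194.23.255) does not contain 118.194.30.96
  118.195.16.0/20 (118.195.16.0 - 118.195.31.255) does not contain 118.194.30.96
  118.198.0.0/17 (118.198.0.0 - 118.198.127.255) does not contain 118.194.30.96
  118.210.0.0/17 (118.210.0.0 - 118.210.127.255) does not contain 118.194.30.96
  102.192.0.0/14 (102.192.0.0 - 102.195.255.255) does not contain 118.194.30.96
  118.200.0.0/13 (118.200.0.0 - 118.207.255.255) does not contain 118.194.30.96
Longest matching prefix is /12 -> interface ge-0/0/15.

ge-0/0/15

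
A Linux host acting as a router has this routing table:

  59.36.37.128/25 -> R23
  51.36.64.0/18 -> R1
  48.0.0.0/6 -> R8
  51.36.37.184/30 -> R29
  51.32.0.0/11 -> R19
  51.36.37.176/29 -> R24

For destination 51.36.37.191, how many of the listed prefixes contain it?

2

Prefixes containing 51.36.37.191:
  48.0.0.0/6 (48.0.0.0 - 51.255.255.255)
  51.32.0.0/11 (51.32.0.0 - 51.63.255.255)
Total matching entries: 2.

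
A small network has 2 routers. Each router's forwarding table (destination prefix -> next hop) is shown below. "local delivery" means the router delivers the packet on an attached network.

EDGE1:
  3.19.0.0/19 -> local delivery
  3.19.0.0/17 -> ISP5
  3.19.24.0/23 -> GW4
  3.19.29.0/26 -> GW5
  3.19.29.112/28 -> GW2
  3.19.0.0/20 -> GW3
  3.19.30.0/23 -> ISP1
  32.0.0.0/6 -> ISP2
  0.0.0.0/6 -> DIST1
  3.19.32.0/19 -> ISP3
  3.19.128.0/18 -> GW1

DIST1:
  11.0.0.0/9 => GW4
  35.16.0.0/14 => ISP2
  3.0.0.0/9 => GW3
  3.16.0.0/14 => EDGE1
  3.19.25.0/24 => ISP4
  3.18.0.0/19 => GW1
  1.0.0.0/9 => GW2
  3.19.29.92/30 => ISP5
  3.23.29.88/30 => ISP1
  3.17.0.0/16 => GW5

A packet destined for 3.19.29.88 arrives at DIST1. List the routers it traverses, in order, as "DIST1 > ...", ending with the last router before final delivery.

At DIST1: longest match for 3.19.29.88 is 3.16.0.0/14 -> EDGE1
At EDGE1: longest match for 3.19.29.88 is 3.19.0.0/19 -> local delivery

DIST1 > EDGE1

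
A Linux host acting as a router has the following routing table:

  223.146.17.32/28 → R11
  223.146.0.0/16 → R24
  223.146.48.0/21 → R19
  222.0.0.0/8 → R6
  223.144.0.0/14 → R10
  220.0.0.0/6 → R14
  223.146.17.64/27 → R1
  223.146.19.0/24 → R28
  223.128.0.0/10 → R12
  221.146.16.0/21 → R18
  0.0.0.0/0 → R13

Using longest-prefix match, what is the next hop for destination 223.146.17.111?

Routes whose prefix contains 223.146.17.111:
  0.0.0.0/0 (default, matches everything) -> R13
  220.0.0.0/6 (220.0.0.0 - 223.255.255.255) -> R14
  223.128.0.0/10 (223.128.0.0 - 223.191.255.255) -> R12
  223.144.0.0/14 (223.144.0.0 - 223.147.255.255) -> R10
  223.146.0.0/16 (223.146.0.0 - 223.146.255.255) -> R24
More-specific entries that do NOT match:
  223.146.17.32/28 (223.146.17.32 - 223.146.17.47) does not contain 223.146.17.111
  223.146.17.64/27 (223.146.17.64 - 223.146.17.95) does not contain 223.146.17.111
  223.146.19.0/24 (223.146.19.0 - 223.146.19.255) does not contain 223.146.17.111
  223.146.48.0/21 (223.146.48.0 - 223.146.55.255) does not contain 223.146.17.111
  221.146.16.0/21 (221.146.16.0 - 221.146.23.255) does not contain 223.146.17.111
Longest matching prefix is /16 -> next hop R24.

R24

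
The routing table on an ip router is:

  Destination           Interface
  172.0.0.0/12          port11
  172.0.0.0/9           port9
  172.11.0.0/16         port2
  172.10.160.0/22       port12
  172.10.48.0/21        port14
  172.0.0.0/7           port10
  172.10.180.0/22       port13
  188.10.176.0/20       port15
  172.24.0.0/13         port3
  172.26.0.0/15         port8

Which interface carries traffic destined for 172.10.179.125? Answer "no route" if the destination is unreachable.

port11

Routes whose prefix contains 172.10.179.125:
  172.0.0.0/7 (172.0.0.0 - 173.255.255.255) -> port10
  172.0.0.0/9 (172.0.0.0 - 172.127.255.255) -> port9
  172.0.0.0/12 (172.0.0.0 - 172.15.255.255) -> port11
More-specific entries that do NOT match:
  172.10.160.0/22 (172.10.160.0 - 172.10.163.255) does not contain 172.10.179.125
  172.10.180.0/22 (172.10.180.0 - 172.10.183.255) does not contain 172.10.179.125
  172.10.48.0/21 (172.10.48.0 - 172.10.55.255) does not contain 172.10.179.125
  188.10.176.0/20 (188.10.176.0 - 188.10.191.255) does not contain 172.10.179.125
  172.11.0.0/16 (172.11.0.0 - 172.11.255.255) does not contain 172.10.179.125
  172.26.0.0/15 (172.26.0.0 - 172.27.255.255) does not contain 172.10.179.125
  172.24.0.0/13 (172.24.0.0 - 172.31.255.255) does not contain 172.10.179.125
Longest matching prefix is /12 -> interface port11.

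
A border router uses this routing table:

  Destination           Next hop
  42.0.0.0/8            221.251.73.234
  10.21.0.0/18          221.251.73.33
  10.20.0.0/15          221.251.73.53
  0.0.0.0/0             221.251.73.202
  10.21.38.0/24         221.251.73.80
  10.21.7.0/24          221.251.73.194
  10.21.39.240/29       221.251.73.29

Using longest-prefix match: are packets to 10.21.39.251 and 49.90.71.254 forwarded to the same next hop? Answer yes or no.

no

10.21.39.251: longest match 10.21.0.0/18 -> 221.251.73.33
49.90.71.254: longest match 0.0.0.0/0 -> 221.251.73.202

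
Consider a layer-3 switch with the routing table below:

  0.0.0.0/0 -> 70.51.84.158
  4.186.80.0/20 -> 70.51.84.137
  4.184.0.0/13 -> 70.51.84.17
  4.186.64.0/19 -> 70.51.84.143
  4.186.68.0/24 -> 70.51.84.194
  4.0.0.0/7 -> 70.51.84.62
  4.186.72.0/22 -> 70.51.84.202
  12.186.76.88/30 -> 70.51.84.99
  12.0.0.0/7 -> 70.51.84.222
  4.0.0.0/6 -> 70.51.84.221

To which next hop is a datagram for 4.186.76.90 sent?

Routes whose prefix contains 4.186.76.90:
  0.0.0.0/0 (default, matches everything) -> 70.51.84.158
  4.0.0.0/6 (4.0.0.0 - 7.255.255.255) -> 70.51.84.221
  4.0.0.0/7 (4.0.0.0 - 5.255.255.255) -> 70.51.84.62
  4.184.0.0/13 (4.184.0.0 - 4.191.255.255) -> 70.51.84.17
  4.186.64.0/19 (4.186.64.0 - 4.186.95.255) -> 70.51.84.143
More-specific entries that do NOT match:
  12.186.76.88/30 (12.186.76.88 - 12.186.76.91) does not contain 4.186.76.90
  4.186.68.0/24 (4.186.68.0 - 4.186.68.255) does not contain 4.186.76.90
  4.186.72.0/22 (4.186.72.0 - 4.186.75.255) does not contain 4.186.76.90
  4.186.80.0/20 (4.186.80.0 - 4.186.95.255) does not contain 4.186.76.90
Longest matching prefix is /19 -> next hop 70.51.84.143.

70.51.84.143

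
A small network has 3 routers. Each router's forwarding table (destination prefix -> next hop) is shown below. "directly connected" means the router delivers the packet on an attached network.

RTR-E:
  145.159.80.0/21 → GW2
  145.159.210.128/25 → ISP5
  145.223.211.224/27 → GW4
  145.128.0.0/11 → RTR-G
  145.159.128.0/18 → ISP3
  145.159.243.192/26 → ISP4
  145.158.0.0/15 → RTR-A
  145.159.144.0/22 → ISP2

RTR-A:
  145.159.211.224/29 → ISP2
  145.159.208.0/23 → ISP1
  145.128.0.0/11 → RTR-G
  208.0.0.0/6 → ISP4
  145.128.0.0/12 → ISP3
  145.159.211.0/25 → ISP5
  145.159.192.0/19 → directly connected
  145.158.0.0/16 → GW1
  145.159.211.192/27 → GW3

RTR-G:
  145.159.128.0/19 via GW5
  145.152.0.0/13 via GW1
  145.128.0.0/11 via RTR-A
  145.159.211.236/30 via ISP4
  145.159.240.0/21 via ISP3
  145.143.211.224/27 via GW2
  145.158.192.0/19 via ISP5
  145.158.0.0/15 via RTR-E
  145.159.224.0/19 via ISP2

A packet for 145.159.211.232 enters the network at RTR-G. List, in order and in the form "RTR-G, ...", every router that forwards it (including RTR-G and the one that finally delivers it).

At RTR-G: longest match for 145.159.211.232 is 145.158.0.0/15 -> RTR-E
At RTR-E: longest match for 145.159.211.232 is 145.158.0.0/15 -> RTR-A
At RTR-A: longest match for 145.159.211.232 is 145.159.192.0/19 -> directly connected

RTR-G, RTR-E, RTR-A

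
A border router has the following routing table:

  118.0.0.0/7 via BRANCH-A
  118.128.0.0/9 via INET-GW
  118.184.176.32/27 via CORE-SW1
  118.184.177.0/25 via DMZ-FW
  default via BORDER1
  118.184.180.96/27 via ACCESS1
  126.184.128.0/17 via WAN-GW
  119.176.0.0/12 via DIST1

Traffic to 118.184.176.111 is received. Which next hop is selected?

INET-GW

Routes whose prefix contains 118.184.176.111:
  0.0.0.0/0 (default, matches everything) -> BORDER1
  118.0.0.0/7 (118.0.0.0 - 119.255.255.255) -> BRANCH-A
  118.128.0.0/9 (118.128.0.0 - 118.255.255.255) -> INET-GW
More-specific entries that do NOT match:
  118.184.176.32/27 (118.184.176.32 - 118.184.176.63) does not contain 118.184.176.111
  118.184.180.96/27 (118.184.180.96 - 118.184.180.127) does not contain 118.184.176.111
  118.184.177.0/25 (118.184.177.0 - 118.184.177.127) does not contain 118.184.176.111
  126.184.128.0/17 (126.184.128.0 - 126.184.255.255) does not contain 118.184.176.111
  119.176.0.0/12 (119.176.0.0 - 119.191.255.255) does not contain 118.184.176.111
Longest matching prefix is /9 -> next hop INET-GW.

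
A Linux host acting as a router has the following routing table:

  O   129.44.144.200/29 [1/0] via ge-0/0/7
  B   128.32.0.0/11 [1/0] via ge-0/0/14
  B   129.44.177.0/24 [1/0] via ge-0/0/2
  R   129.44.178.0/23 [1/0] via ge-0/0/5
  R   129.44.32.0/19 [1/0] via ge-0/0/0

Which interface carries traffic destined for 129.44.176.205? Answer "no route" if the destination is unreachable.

No entry's prefix contains 129.44.176.205; there is no default route.

no route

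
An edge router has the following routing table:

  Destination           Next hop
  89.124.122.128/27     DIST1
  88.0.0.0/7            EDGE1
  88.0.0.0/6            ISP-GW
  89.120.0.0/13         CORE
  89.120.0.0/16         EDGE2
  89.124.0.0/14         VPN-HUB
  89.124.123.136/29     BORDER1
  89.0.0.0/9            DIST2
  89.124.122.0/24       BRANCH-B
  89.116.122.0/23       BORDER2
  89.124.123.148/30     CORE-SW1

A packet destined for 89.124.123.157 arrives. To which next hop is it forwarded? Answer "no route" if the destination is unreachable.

Routes whose prefix contains 89.124.123.157:
  88.0.0.0/6 (88.0.0.0 - 91.255.255.255) -> ISP-GW
  88.0.0.0/7 (88.0.0.0 - 89.255.255.255) -> EDGE1
  89.0.0.0/9 (89.0.0.0 - 89.127.255.255) -> DIST2
  89.120.0.0/13 (89.120.0.0 - 89.127.255.255) -> CORE
  89.124.0.0/14 (89.124.0.0 - 89.127.255.255) -> VPN-HUB
More-specific entries that do NOT match:
  89.124.123.148/30 (89.124.123.148 - 89.124.123.151) does not contain 89.124.123.157
  89.124.123.136/29 (89.124.123.136 - 89.124.123.143) does not contain 89.124.123.157
  89.124.122.128/27 (89.124.122.128 - 89.124.122.159) does not contain 89.124.123.157
  89.124.122.0/24 (89.124.122.0 - 89.124.122.255) does not contain 89.124.123.157
  89.116.122.0/23 (89.116.122.0 - 89.116.123.255) does not contain 89.124.123.157
  89.120.0.0/16 (89.120.0.0 - 89.120.255.255) does not contain 89.124.123.157
Longest matching prefix is /14 -> next hop VPN-HUB.

VPN-HUB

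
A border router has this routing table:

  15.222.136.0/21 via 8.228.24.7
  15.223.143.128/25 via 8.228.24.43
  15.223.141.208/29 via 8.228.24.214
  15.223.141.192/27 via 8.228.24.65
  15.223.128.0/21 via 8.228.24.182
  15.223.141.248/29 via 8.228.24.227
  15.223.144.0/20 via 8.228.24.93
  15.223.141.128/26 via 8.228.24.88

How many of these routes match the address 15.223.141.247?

0

No listed prefix contains 15.223.141.247.
Total matching entries: 0.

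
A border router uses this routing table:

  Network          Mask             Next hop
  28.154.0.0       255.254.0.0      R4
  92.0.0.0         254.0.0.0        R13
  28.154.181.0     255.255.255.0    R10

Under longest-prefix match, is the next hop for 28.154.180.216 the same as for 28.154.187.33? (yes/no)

28.154.180.216: longest match 28.154.0.0/15 -> R4
28.154.187.33: longest match 28.154.0.0/15 -> R4

yes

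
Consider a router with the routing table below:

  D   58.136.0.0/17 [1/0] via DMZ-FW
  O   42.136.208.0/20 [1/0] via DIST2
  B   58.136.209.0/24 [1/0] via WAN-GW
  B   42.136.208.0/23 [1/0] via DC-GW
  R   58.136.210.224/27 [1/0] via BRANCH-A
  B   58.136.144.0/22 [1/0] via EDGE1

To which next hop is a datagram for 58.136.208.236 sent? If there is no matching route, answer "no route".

No entry's prefix contains 58.136.208.236; there is no default route.

no route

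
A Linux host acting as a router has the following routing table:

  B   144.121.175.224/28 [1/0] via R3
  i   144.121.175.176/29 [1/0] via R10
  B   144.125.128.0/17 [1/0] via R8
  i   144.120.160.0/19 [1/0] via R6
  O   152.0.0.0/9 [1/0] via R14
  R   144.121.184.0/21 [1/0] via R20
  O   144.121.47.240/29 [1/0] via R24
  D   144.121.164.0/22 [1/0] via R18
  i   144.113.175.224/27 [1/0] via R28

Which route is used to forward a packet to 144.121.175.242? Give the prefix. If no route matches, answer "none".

none

144.121.175.242 is outside every listed prefix and there is no default route.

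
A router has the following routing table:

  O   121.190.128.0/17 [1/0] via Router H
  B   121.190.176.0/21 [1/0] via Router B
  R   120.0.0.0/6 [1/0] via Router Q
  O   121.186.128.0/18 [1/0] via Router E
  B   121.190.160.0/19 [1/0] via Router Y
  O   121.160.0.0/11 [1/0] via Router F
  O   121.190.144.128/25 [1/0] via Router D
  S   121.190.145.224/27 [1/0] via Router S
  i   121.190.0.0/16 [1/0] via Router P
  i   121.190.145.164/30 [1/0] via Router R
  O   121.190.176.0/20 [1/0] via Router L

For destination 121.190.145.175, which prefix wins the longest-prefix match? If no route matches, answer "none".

121.190.128.0/17

Entries matching 121.190.145.175:
  120.0.0.0/6 (120.0.0.0 - 123.255.255.255)
  121.160.0.0/11 (121.160.0.0 - 121.191.255.255)
  121.190.0.0/16 (121.190.0.0 - 121.190.255.255)
  121.190.128.0/17 (121.190.128.0 - 121.190.255.255)
Most specific is 121.190.128.0/17.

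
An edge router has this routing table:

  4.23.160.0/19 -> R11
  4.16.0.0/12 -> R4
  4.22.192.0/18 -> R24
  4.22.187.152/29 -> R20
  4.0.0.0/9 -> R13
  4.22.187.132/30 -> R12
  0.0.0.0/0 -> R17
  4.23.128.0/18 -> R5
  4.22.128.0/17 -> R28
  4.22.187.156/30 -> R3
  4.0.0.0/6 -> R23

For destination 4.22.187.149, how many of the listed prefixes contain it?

Prefixes containing 4.22.187.149:
  0.0.0.0/0 (default, matches everything)
  4.0.0.0/6 (4.0.0.0 - 7.255.255.255)
  4.0.0.0/9 (4.0.0.0 - 4.127.255.255)
  4.16.0.0/12 (4.16.0.0 - 4.31.255.255)
  4.22.128.0/17 (4.22.128.0 - 4.22.255.255)
Total matching entries: 5.

5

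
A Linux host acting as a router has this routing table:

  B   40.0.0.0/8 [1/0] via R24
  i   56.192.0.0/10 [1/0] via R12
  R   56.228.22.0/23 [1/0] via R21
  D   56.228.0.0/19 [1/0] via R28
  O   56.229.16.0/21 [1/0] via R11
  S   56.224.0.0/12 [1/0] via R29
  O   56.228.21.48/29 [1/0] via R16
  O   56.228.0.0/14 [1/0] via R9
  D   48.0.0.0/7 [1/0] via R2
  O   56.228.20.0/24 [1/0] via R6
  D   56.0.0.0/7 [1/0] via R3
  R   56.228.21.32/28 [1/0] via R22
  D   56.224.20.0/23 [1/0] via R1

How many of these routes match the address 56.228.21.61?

5

Prefixes containing 56.228.21.61:
  56.0.0.0/7 (56.0.0.0 - 57.255.255.255)
  56.192.0.0/10 (56.192.0.0 - 56.255.255.255)
  56.224.0.0/12 (56.224.0.0 - 56.239.255.255)
  56.228.0.0/14 (56.228.0.0 - 56.231.255.255)
  56.228.0.0/19 (56.228.0.0 - 56.228.31.255)
Total matching entries: 5.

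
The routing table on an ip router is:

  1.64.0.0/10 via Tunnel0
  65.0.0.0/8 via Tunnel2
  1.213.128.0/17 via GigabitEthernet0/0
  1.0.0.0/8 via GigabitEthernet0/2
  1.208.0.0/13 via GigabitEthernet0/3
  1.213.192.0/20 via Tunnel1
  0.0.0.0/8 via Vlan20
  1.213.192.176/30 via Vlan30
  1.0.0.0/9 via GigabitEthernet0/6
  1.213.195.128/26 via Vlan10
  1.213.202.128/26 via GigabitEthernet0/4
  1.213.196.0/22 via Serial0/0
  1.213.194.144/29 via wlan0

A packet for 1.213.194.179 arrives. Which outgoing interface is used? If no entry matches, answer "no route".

Tunnel1

Routes whose prefix contains 1.213.194.179:
  1.0.0.0/8 (1.0.0.0 - 1.255.255.255) -> GigabitEthernet0/2
  1.208.0.0/13 (1.208.0.0 - 1.215.255.255) -> GigabitEthernet0/3
  1.213.128.0/17 (1.213.128.0 - 1.213.255.255) -> GigabitEthernet0/0
  1.213.192.0/20 (1.213.192.0 - 1.213.207.255) -> Tunnel1
More-specific entries that do NOT match:
  1.213.192.176/30 (1.213.192.176 - 1.213.192.179) does not contain 1.213.194.179
  1.213.194.144/29 (1.213.194.144 - 1.213.194.151) does not contain 1.213.194.179
  1.213.195.128/26 (1.213.195.128 - 1.213.195.191) does not contain 1.213.194.179
  1.213.202.128/26 (1.213.202.128 - 1.213.202.191) does not contain 1.213.194.179
  1.213.196.0/22 (1.213.196.0 - 1.213.199.255) does not contain 1.213.194.179
Longest matching prefix is /20 -> interface Tunnel1.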